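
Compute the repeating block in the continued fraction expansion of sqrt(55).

[7; (2, 2, 2, 14)]

Write x_i = (sqrt(55) + m_i)/d_i with (m_0, d_0) = (0, 1). a_0 = floor(sqrt(55)) = 7, since 7^2 = 49 <= 55 < 64 = 8^2.
Iterate m_{i+1} = d_i*a_i - m_i, d_{i+1} = (55 - m_{i+1}^2)/d_i, a_{i+1} = floor((a_0 + m_{i+1})/d_{i+1}):
  m_1 = 1*7 - 0 = 7, d_1 = (55 - 7^2)/1 = 6/1 = 6, a_1 = floor((7 + 7)/6) = 2.
  m_2 = 6*2 - 7 = 5, d_2 = (55 - 5^2)/6 = 30/6 = 5, a_2 = floor((7 + 5)/5) = 2.
  m_3 = 5*2 - 5 = 5, d_3 = (55 - 5^2)/5 = 30/5 = 6, a_3 = floor((7 + 5)/6) = 2.
  m_4 = 6*2 - 5 = 7, d_4 = (55 - 7^2)/6 = 6/6 = 1, a_4 = floor((7 + 7)/1) = 14.
  m_5 = 1*14 - 7 = 7, d_5 = (55 - 7^2)/1 = 6/1 = 6: (m_5, d_5) = (m_1, d_1) = (7, 6), so from here the quotients repeat a_1, ..., a_4; the period length is 4.
Hence the expansion of sqrt(55) is a_0 = 7 followed by the repeating block 2, 2, 2, 14 (period 4).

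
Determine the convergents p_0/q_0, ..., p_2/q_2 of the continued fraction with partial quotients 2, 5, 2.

Using the convergent recurrence p_i = a_i*p_{i-1} + p_{i-2}, q_i = a_i*q_{i-1} + q_{i-2} with p_{-2}=0, p_{-1}=1, q_{-2}=1, q_{-1}=0:
  i=0: a_0=2, p_0 = 2*1 + 0 = 2, q_0 = 2*0 + 1 = 1.
  i=1: a_1=5, p_1 = 5*2 + 1 = 11, q_1 = 5*1 + 0 = 5.
  i=2: a_2=2, p_2 = 2*11 + 2 = 24, q_2 = 2*5 + 1 = 11.

2/1, 11/5, 24/11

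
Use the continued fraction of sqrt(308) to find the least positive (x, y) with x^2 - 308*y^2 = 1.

(x, y) = (351, 20)

First expand sqrt(308) as a continued fraction. With x_i = (sqrt(308) + m_i)/d_i and (m_0, d_0) = (0, 1): a_0 = floor(sqrt(308)) = 17, since 17^2 = 289 <= 308 < 324 = 18^2.
Iterate m_{i+1} = d_i*a_i - m_i, d_{i+1} = (308 - m_{i+1}^2)/d_i, a_{i+1} = floor((a_0 + m_{i+1})/d_{i+1}):
  m_1 = 1*17 - 0 = 17, d_1 = (308 - 17^2)/1 = 19/1 = 19, a_1 = floor((17 + 17)/19) = 1.
  m_2 = 19*1 - 17 = 2, d_2 = (308 - 2^2)/19 = 304/19 = 16, a_2 = floor((17 + 2)/16) = 1.
  m_3 = 16*1 - 2 = 14, d_3 = (308 - 14^2)/16 = 112/16 = 7, a_3 = floor((17 + 14)/7) = 4.
  m_4 = 7*4 - 14 = 14, d_4 = (308 - 14^2)/7 = 112/7 = 16, a_4 = floor((17 + 14)/16) = 1.
  m_5 = 16*1 - 14 = 2, d_5 = (308 - 2^2)/16 = 304/16 = 19, a_5 = floor((17 + 2)/19) = 1.
  m_6 = 19*1 - 2 = 17, d_6 = (308 - 17^2)/19 = 19/19 = 1, a_6 = floor((17 + 17)/1) = 34.
  m_7 = 1*34 - 17 = 17, d_7 = (308 - 17^2)/1 = 19/1 = 19: (m_7, d_7) = (m_1, d_1) = (17, 19), so from here the quotients repeat a_1, ..., a_6; the period length is 6.
So sqrt(308) = [17; (1, 1, 4, 1, 1, 34)] with period length k = 6.
k is even, so the fundamental solution of x^2 - 308y^2 = 1 is (p_{k-1}, q_{k-1}) = (p_5, q_5); compute convergents through index 5.
Convergents (p_i = a_i*p_{i-1} + p_{i-2}, q_i = a_i*q_{i-1} + q_{i-2} with p_{-2}=0, p_{-1}=1, q_{-2}=1, q_{-1}=0):
  i=0: a_0=17, p_0 = 17*1 + 0 = 17, q_0 = 17*0 + 1 = 1.
  i=1: a_1=1, p_1 = 1*17 + 1 = 18, q_1 = 1*1 + 0 = 1.
  i=2: a_2=1, p_2 = 1*18 + 17 = 35, q_2 = 1*1 + 1 = 2.
  i=3: a_3=4, p_3 = 4*35 + 18 = 158, q_3 = 4*2 + 1 = 9.
  i=4: a_4=1, p_4 = 1*158 + 35 = 193, q_4 = 1*9 + 2 = 11.
  i=5: a_5=1, p_5 = 1*193 + 158 = 351, q_5 = 1*11 + 9 = 20.
Check: 351^2 - 308*20^2 = 123201 - 123200 = 1, so (x, y) = (351, 20) solves the equation, and by the theorem it is the least positive solution.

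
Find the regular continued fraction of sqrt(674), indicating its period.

Write x_i = (sqrt(674) + m_i)/d_i with (m_0, d_0) = (0, 1). a_0 = floor(sqrt(674)) = 25, since 25^2 = 625 <= 674 < 676 = 26^2.
Iterate m_{i+1} = d_i*a_i - m_i, d_{i+1} = (674 - m_{i+1}^2)/d_i, a_{i+1} = floor((a_0 + m_{i+1})/d_{i+1}):
  m_1 = 1*25 - 0 = 25, d_1 = (674 - 25^2)/1 = 49/1 = 49, a_1 = floor((25 + 25)/49) = 1.
  m_2 = 49*1 - 25 = 24, d_2 = (674 - 24^2)/49 = 98/49 = 2, a_2 = floor((25 + 24)/2) = 24.
  m_3 = 2*24 - 24 = 24, d_3 = (674 - 24^2)/2 = 98/2 = 49, a_3 = floor((25 + 24)/49) = 1.
  m_4 = 49*1 - 24 = 25, d_4 = (674 - 25^2)/49 = 49/49 = 1, a_4 = floor((25 + 25)/1) = 50.
  m_5 = 1*50 - 25 = 25, d_5 = (674 - 25^2)/1 = 49/1 = 49: (m_5, d_5) = (m_1, d_1) = (25, 49), so from here the quotients repeat a_1, ..., a_4; the period length is 4.
Hence the expansion of sqrt(674) is a_0 = 25 followed by the repeating block 1, 24, 1, 50 (period 4).

[25; (1, 24, 1, 50)]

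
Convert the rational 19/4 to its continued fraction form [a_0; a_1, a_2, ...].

[4; 1, 3]

Run the Euclidean algorithm on 19 and 4; the successive quotients are the partial quotients a_0, a_1, ... (each step inverts the fractional part left over by the previous one):
  19 = 4*4 + 3, so a_0 = 4.
  4 = 1*3 + 1, so a_1 = 1.
  3 = 3*1 + 0, so a_2 = 3.
The remainder reaches 0 after 3 divisions, so the expansion has 3 partial quotients, read off in order.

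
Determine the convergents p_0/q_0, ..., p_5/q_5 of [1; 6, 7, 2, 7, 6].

Using the convergent recurrence p_i = a_i*p_{i-1} + p_{i-2}, q_i = a_i*q_{i-1} + q_{i-2} with p_{-2}=0, p_{-1}=1, q_{-2}=1, q_{-1}=0:
  i=0: a_0=1, p_0 = 1*1 + 0 = 1, q_0 = 1*0 + 1 = 1.
  i=1: a_1=6, p_1 = 6*1 + 1 = 7, q_1 = 6*1 + 0 = 6.
  i=2: a_2=7, p_2 = 7*7 + 1 = 50, q_2 = 7*6 + 1 = 43.
  i=3: a_3=2, p_3 = 2*50 + 7 = 107, q_3 = 2*43 + 6 = 92.
  i=4: a_4=7, p_4 = 7*107 + 50 = 799, q_4 = 7*92 + 43 = 687.
  i=5: a_5=6, p_5 = 6*799 + 107 = 4901, q_5 = 6*687 + 92 = 4214.

1/1, 7/6, 50/43, 107/92, 799/687, 4901/4214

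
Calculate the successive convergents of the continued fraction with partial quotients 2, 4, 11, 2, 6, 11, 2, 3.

Using the convergent recurrence p_i = a_i*p_{i-1} + p_{i-2}, q_i = a_i*q_{i-1} + q_{i-2} with p_{-2}=0, p_{-1}=1, q_{-2}=1, q_{-1}=0:
  i=0: a_0=2, p_0 = 2*1 + 0 = 2, q_0 = 2*0 + 1 = 1.
  i=1: a_1=4, p_1 = 4*2 + 1 = 9, q_1 = 4*1 + 0 = 4.
  i=2: a_2=11, p_2 = 11*9 + 2 = 101, q_2 = 11*4 + 1 = 45.
  i=3: a_3=2, p_3 = 2*101 + 9 = 211, q_3 = 2*45 + 4 = 94.
  i=4: a_4=6, p_4 = 6*211 + 101 = 1367, q_4 = 6*94 + 45 = 609.
  i=5: a_5=11, p_5 = 11*1367 + 211 = 15248, q_5 = 11*609 + 94 = 6793.
  i=6: a_6=2, p_6 = 2*15248 + 1367 = 31863, q_6 = 2*6793 + 609 = 14195.
  i=7: a_7=3, p_7 = 3*31863 + 15248 = 110837, q_7 = 3*14195 + 6793 = 49378.

2/1, 9/4, 101/45, 211/94, 1367/609, 15248/6793, 31863/14195, 110837/49378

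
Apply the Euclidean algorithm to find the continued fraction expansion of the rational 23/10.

[2; 3, 3]

Run the Euclidean algorithm on 23 and 10; the successive quotients are the partial quotients a_0, a_1, ... (each step inverts the fractional part left over by the previous one):
  23 = 2*10 + 3, so a_0 = 2.
  10 = 3*3 + 1, so a_1 = 3.
  3 = 3*1 + 0, so a_2 = 3.
The remainder reaches 0 after 3 divisions, so the expansion has 3 partial quotients, read off in order.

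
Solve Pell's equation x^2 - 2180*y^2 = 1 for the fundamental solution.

(x, y) = (1961, 42)

First expand sqrt(2180) as a continued fraction. With x_i = (sqrt(2180) + m_i)/d_i and (m_0, d_0) = (0, 1): a_0 = floor(sqrt(2180)) = 46, since 46^2 = 2116 <= 2180 < 2209 = 47^2.
Iterate m_{i+1} = d_i*a_i - m_i, d_{i+1} = (2180 - m_{i+1}^2)/d_i, a_{i+1} = floor((a_0 + m_{i+1})/d_{i+1}):
  m_1 = 1*46 - 0 = 46, d_1 = (2180 - 46^2)/1 = 64/1 = 64, a_1 = floor((46 + 46)/64) = 1.
  m_2 = 64*1 - 46 = 18, d_2 = (2180 - 18^2)/64 = 1856/64 = 29, a_2 = floor((46 + 18)/29) = 2.
  m_3 = 29*2 - 18 = 40, d_3 = (2180 - 40^2)/29 = 580/29 = 20, a_3 = floor((46 + 40)/20) = 4.
  m_4 = 20*4 - 40 = 40, d_4 = (2180 - 40^2)/20 = 580/20 = 29, a_4 = floor((46 + 40)/29) = 2.
  m_5 = 29*2 - 40 = 18, d_5 = (2180 - 18^2)/29 = 1856/29 = 64, a_5 = floor((46 + 18)/64) = 1.
  m_6 = 64*1 - 18 = 46, d_6 = (2180 - 46^2)/64 = 64/64 = 1, a_6 = floor((46 + 46)/1) = 92.
  m_7 = 1*92 - 46 = 46, d_7 = (2180 - 46^2)/1 = 64/1 = 64: (m_7, d_7) = (m_1, d_1) = (46, 64), so from here the quotients repeat a_1, ..., a_6; the period length is 6.
So sqrt(2180) = [46; (1, 2, 4, 2, 1, 92)] with period length k = 6.
k is even, so the fundamental solution of x^2 - 2180y^2 = 1 is (p_{k-1}, q_{k-1}) = (p_5, q_5); compute convergents through index 5.
Convergents (p_i = a_i*p_{i-1} + p_{i-2}, q_i = a_i*q_{i-1} + q_{i-2} with p_{-2}=0, p_{-1}=1, q_{-2}=1, q_{-1}=0):
  i=0: a_0=46, p_0 = 46*1 + 0 = 46, q_0 = 46*0 + 1 = 1.
  i=1: a_1=1, p_1 = 1*46 + 1 = 47, q_1 = 1*1 + 0 = 1.
  i=2: a_2=2, p_2 = 2*47 + 46 = 140, q_2 = 2*1 + 1 = 3.
  i=3: a_3=4, p_3 = 4*140 + 47 = 607, q_3 = 4*3 + 1 = 13.
  i=4: a_4=2, p_4 = 2*607 + 140 = 1354, q_4 = 2*13 + 3 = 29.
  i=5: a_5=1, p_5 = 1*1354 + 607 = 1961, q_5 = 1*29 + 13 = 42.
Check: 1961^2 - 2180*42^2 = 3845521 - 3845520 = 1, so (x, y) = (1961, 42) solves the equation, and by the theorem it is the least positive solution.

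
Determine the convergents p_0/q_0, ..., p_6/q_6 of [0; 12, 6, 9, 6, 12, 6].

0/1, 1/12, 6/73, 55/669, 336/4087, 4087/49713, 24858/302365

Using the convergent recurrence p_i = a_i*p_{i-1} + p_{i-2}, q_i = a_i*q_{i-1} + q_{i-2} with p_{-2}=0, p_{-1}=1, q_{-2}=1, q_{-1}=0:
  i=0: a_0=0, p_0 = 0*1 + 0 = 0, q_0 = 0*0 + 1 = 1.
  i=1: a_1=12, p_1 = 12*0 + 1 = 1, q_1 = 12*1 + 0 = 12.
  i=2: a_2=6, p_2 = 6*1 + 0 = 6, q_2 = 6*12 + 1 = 73.
  i=3: a_3=9, p_3 = 9*6 + 1 = 55, q_3 = 9*73 + 12 = 669.
  i=4: a_4=6, p_4 = 6*55 + 6 = 336, q_4 = 6*669 + 73 = 4087.
  i=5: a_5=12, p_5 = 12*336 + 55 = 4087, q_5 = 12*4087 + 669 = 49713.
  i=6: a_6=6, p_6 = 6*4087 + 336 = 24858, q_6 = 6*49713 + 4087 = 302365.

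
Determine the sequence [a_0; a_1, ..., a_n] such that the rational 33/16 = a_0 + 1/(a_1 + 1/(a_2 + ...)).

Run the Euclidean algorithm on 33 and 16; the successive quotients are the partial quotients a_0, a_1, ... (each step inverts the fractional part left over by the previous one):
  33 = 2*16 + 1, so a_0 = 2.
  16 = 16*1 + 0, so a_1 = 16.
The remainder reaches 0 after 2 divisions, so the expansion has 2 partial quotients, read off in order.

[2; 16]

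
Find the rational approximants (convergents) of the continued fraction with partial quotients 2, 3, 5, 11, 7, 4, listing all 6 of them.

Using the convergent recurrence p_i = a_i*p_{i-1} + p_{i-2}, q_i = a_i*q_{i-1} + q_{i-2} with p_{-2}=0, p_{-1}=1, q_{-2}=1, q_{-1}=0:
  i=0: a_0=2, p_0 = 2*1 + 0 = 2, q_0 = 2*0 + 1 = 1.
  i=1: a_1=3, p_1 = 3*2 + 1 = 7, q_1 = 3*1 + 0 = 3.
  i=2: a_2=5, p_2 = 5*7 + 2 = 37, q_2 = 5*3 + 1 = 16.
  i=3: a_3=11, p_3 = 11*37 + 7 = 414, q_3 = 11*16 + 3 = 179.
  i=4: a_4=7, p_4 = 7*414 + 37 = 2935, q_4 = 7*179 + 16 = 1269.
  i=5: a_5=4, p_5 = 4*2935 + 414 = 12154, q_5 = 4*1269 + 179 = 5255.

2/1, 7/3, 37/16, 414/179, 2935/1269, 12154/5255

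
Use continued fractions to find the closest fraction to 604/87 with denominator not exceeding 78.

Expand x = 604/87 as a continued fraction with the Euclidean algorithm:
  604 = 6*87 + 82, so a_0 = 6.
  87 = 1*82 + 5, so a_1 = 1.
  82 = 16*5 + 2, so a_2 = 16.
  5 = 2*2 + 1, so a_3 = 2.
  2 = 2*1 + 0, so a_4 = 2.
so x = [6; 1, 16, 2, 2].
Convergents (p_i = a_i*p_{i-1} + p_{i-2}, q_i = a_i*q_{i-1} + q_{i-2} with p_{-2}=0, p_{-1}=1, q_{-2}=1, q_{-1}=0), until the denominator exceeds 78:
  i=0: a_0=6, p_0 = 6*1 + 0 = 6, q_0 = 6*0 + 1 = 1.
  i=1: a_1=1, p_1 = 1*6 + 1 = 7, q_1 = 1*1 + 0 = 1.
  i=2: a_2=16, p_2 = 16*7 + 6 = 118, q_2 = 16*1 + 1 = 17.
  i=3: a_3=2, p_3 = 2*118 + 7 = 243, q_3 = 2*17 + 1 = 35.
  i=4: a_4=2, p_4 = 2*243 + 118 = 604, q_4 = 2*35 + 17 = 87.
q_4 = 87 > 78, so the last convergent with denominator <= 78 is p_3/q_3 = 243/35.
The closest fraction with denominator <= 78 is either p_3/q_3 or the intermediate fraction (k*p_3 + p_2)/(k*q_3 + q_2) with the largest k >= 1 whose denominator stays <= 78; these approach x as k grows, and every other convergent or intermediate fraction in range is farther away.
Largest k: floor((78 - q_2)/q_3) = floor((78 - 17)/35) = 1.
That gives (1*243 + 118)/(1*35 + 17) = 361/52.
Compare the errors: |x - 243/35| = |604*35 - 243*87|/(87*35) = 1/3045, and |x - 361/52| = |604*52 - 361*87|/(87*52) = 1/4524.
Cross-multiplying, 1*3045 = 3045 < 4524 = 1*4524, so 1/4524 is smaller: the intermediate fraction 361/52 is closer to x than 243/35.

361/52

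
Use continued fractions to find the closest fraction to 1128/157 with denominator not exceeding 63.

194/27

Expand x = 1128/157 as a continued fraction with the Euclidean algorithm:
  1128 = 7*157 + 29, so a_0 = 7.
  157 = 5*29 + 12, so a_1 = 5.
  29 = 2*12 + 5, so a_2 = 2.
  12 = 2*5 + 2, so a_3 = 2.
  5 = 2*2 + 1, so a_4 = 2.
  2 = 2*1 + 0, so a_5 = 2.
so x = [7; 5, 2, 2, 2, 2].
Convergents (p_i = a_i*p_{i-1} + p_{i-2}, q_i = a_i*q_{i-1} + q_{i-2} with p_{-2}=0, p_{-1}=1, q_{-2}=1, q_{-1}=0), until the denominator exceeds 63:
  i=0: a_0=7, p_0 = 7*1 + 0 = 7, q_0 = 7*0 + 1 = 1.
  i=1: a_1=5, p_1 = 5*7 + 1 = 36, q_1 = 5*1 + 0 = 5.
  i=2: a_2=2, p_2 = 2*36 + 7 = 79, q_2 = 2*5 + 1 = 11.
  i=3: a_3=2, p_3 = 2*79 + 36 = 194, q_3 = 2*11 + 5 = 27.
  i=4: a_4=2, p_4 = 2*194 + 79 = 467, q_4 = 2*27 + 11 = 65.
q_4 = 65 > 63, so the last convergent with denominator <= 63 is p_3/q_3 = 194/27.
The closest fraction with denominator <= 63 is either p_3/q_3 or the intermediate fraction (k*p_3 + p_2)/(k*q_3 + q_2) with the largest k >= 1 whose denominator stays <= 63; these approach x as k grows, and every other convergent or intermediate fraction in range is farther away.
Largest k: floor((63 - q_2)/q_3) = floor((63 - 11)/27) = 1.
That gives (1*194 + 79)/(1*27 + 11) = 273/38.
Compare the errors: |x - 194/27| = |1128*27 - 194*157|/(157*27) = 2/4239, and |x - 273/38| = |1128*38 - 273*157|/(157*38) = 3/5966.
Cross-multiplying, 2*5966 = 11932 < 12717 = 3*4239, so 2/4239 is smaller: the convergent 194/27 is closer to x than 273/38.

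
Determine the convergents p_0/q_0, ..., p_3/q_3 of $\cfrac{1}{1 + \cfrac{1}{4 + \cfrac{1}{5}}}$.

Using the convergent recurrence p_i = a_i*p_{i-1} + p_{i-2}, q_i = a_i*q_{i-1} + q_{i-2} with p_{-2}=0, p_{-1}=1, q_{-2}=1, q_{-1}=0:
  i=0: a_0=0, p_0 = 0*1 + 0 = 0, q_0 = 0*0 + 1 = 1.
  i=1: a_1=1, p_1 = 1*0 + 1 = 1, q_1 = 1*1 + 0 = 1.
  i=2: a_2=4, p_2 = 4*1 + 0 = 4, q_2 = 4*1 + 1 = 5.
  i=3: a_3=5, p_3 = 5*4 + 1 = 21, q_3 = 5*5 + 1 = 26.

0/1, 1/1, 4/5, 21/26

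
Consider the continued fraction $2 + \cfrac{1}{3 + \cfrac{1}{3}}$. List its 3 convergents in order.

Using the convergent recurrence p_i = a_i*p_{i-1} + p_{i-2}, q_i = a_i*q_{i-1} + q_{i-2} with p_{-2}=0, p_{-1}=1, q_{-2}=1, q_{-1}=0:
  i=0: a_0=2, p_0 = 2*1 + 0 = 2, q_0 = 2*0 + 1 = 1.
  i=1: a_1=3, p_1 = 3*2 + 1 = 7, q_1 = 3*1 + 0 = 3.
  i=2: a_2=3, p_2 = 3*7 + 2 = 23, q_2 = 3*3 + 1 = 10.

2/1, 7/3, 23/10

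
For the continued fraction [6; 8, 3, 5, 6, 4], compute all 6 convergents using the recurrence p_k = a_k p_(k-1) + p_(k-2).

6/1, 49/8, 153/25, 814/133, 5037/823, 20962/3425

Using the convergent recurrence p_i = a_i*p_{i-1} + p_{i-2}, q_i = a_i*q_{i-1} + q_{i-2} with p_{-2}=0, p_{-1}=1, q_{-2}=1, q_{-1}=0:
  i=0: a_0=6, p_0 = 6*1 + 0 = 6, q_0 = 6*0 + 1 = 1.
  i=1: a_1=8, p_1 = 8*6 + 1 = 49, q_1 = 8*1 + 0 = 8.
  i=2: a_2=3, p_2 = 3*49 + 6 = 153, q_2 = 3*8 + 1 = 25.
  i=3: a_3=5, p_3 = 5*153 + 49 = 814, q_3 = 5*25 + 8 = 133.
  i=4: a_4=6, p_4 = 6*814 + 153 = 5037, q_4 = 6*133 + 25 = 823.
  i=5: a_5=4, p_5 = 4*5037 + 814 = 20962, q_5 = 4*823 + 133 = 3425.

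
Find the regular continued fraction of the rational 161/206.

Run the Euclidean algorithm on 161 and 206; the successive quotients are the partial quotients a_0, a_1, ... (each step inverts the fractional part left over by the previous one):
  161 = 0*206 + 161, so a_0 = 0.
  206 = 1*161 + 45, so a_1 = 1.
  161 = 3*45 + 26, so a_2 = 3.
  45 = 1*26 + 19, so a_3 = 1.
  26 = 1*19 + 7, so a_4 = 1.
  19 = 2*7 + 5, so a_5 = 2.
  7 = 1*5 + 2, so a_6 = 1.
  5 = 2*2 + 1, so a_7 = 2.
  2 = 2*1 + 0, so a_8 = 2.
The remainder reaches 0 after 9 divisions, so the expansion has 9 partial quotients, read off in order.

[0; 1, 3, 1, 1, 2, 1, 2, 2]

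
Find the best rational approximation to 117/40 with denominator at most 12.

Expand x = 117/40 as a continued fraction with the Euclidean algorithm:
  117 = 2*40 + 37, so a_0 = 2.
  40 = 1*37 + 3, so a_1 = 1.
  37 = 12*3 + 1, so a_2 = 12.
  3 = 3*1 + 0, so a_3 = 3.
so x = [2; 1, 12, 3].
Convergents (p_i = a_i*p_{i-1} + p_{i-2}, q_i = a_i*q_{i-1} + q_{i-2} with p_{-2}=0, p_{-1}=1, q_{-2}=1, q_{-1}=0), until the denominator exceeds 12:
  i=0: a_0=2, p_0 = 2*1 + 0 = 2, q_0 = 2*0 + 1 = 1.
  i=1: a_1=1, p_1 = 1*2 + 1 = 3, q_1 = 1*1 + 0 = 1.
  i=2: a_2=12, p_2 = 12*3 + 2 = 38, q_2 = 12*1 + 1 = 13.
q_2 = 13 > 12, so the last convergent with denominator <= 12 is p_1/q_1 = 3/1.
The closest fraction with denominator <= 12 is either p_1/q_1 or the intermediate fraction (k*p_1 + p_0)/(k*q_1 + q_0) with the largest k >= 1 whose denominator stays <= 12; these approach x as k grows, and every other convergent or intermediate fraction in range is farther away.
Largest k: floor((12 - q_0)/q_1) = floor((12 - 1)/1) = 11.
That gives (11*3 + 2)/(11*1 + 1) = 35/12.
Compare the errors: |x - 3/1| = |117*1 - 3*40|/(40*1) = 3/40, and |x - 35/12| = |117*12 - 35*40|/(40*12) = 4/480.
Cross-multiplying, 4*40 = 160 < 1440 = 3*480, so 4/480 is smaller: the intermediate fraction 35/12 is closer to x than 3/1.

35/12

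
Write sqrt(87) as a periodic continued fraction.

Write x_i = (sqrt(87) + m_i)/d_i with (m_0, d_0) = (0, 1). a_0 = floor(sqrt(87)) = 9, since 9^2 = 81 <= 87 < 100 = 10^2.
Iterate m_{i+1} = d_i*a_i - m_i, d_{i+1} = (87 - m_{i+1}^2)/d_i, a_{i+1} = floor((a_0 + m_{i+1})/d_{i+1}):
  m_1 = 1*9 - 0 = 9, d_1 = (87 - 9^2)/1 = 6/1 = 6, a_1 = floor((9 + 9)/6) = 3.
  m_2 = 6*3 - 9 = 9, d_2 = (87 - 9^2)/6 = 6/6 = 1, a_2 = floor((9 + 9)/1) = 18.
  m_3 = 1*18 - 9 = 9, d_3 = (87 - 9^2)/1 = 6/1 = 6: (m_3, d_3) = (m_1, d_1) = (9, 6), so from here the quotients repeat a_1, a_2; the period length is 2.
Hence the expansion of sqrt(87) is a_0 = 9 followed by the repeating block 3, 18 (period 2).

[9; (3, 18)]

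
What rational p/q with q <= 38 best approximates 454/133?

Expand x = 454/133 as a continued fraction with the Euclidean algorithm:
  454 = 3*133 + 55, so a_0 = 3.
  133 = 2*55 + 23, so a_1 = 2.
  55 = 2*23 + 9, so a_2 = 2.
  23 = 2*9 + 5, so a_3 = 2.
  9 = 1*5 + 4, so a_4 = 1.
  5 = 1*4 + 1, so a_5 = 1.
  4 = 4*1 + 0, so a_6 = 4.
so x = [3; 2, 2, 2, 1, 1, 4].
Convergents (p_i = a_i*p_{i-1} + p_{i-2}, q_i = a_i*q_{i-1} + q_{i-2} with p_{-2}=0, p_{-1}=1, q_{-2}=1, q_{-1}=0), until the denominator exceeds 38:
  i=0: a_0=3, p_0 = 3*1 + 0 = 3, q_0 = 3*0 + 1 = 1.
  i=1: a_1=2, p_1 = 2*3 + 1 = 7, q_1 = 2*1 + 0 = 2.
  i=2: a_2=2, p_2 = 2*7 + 3 = 17, q_2 = 2*2 + 1 = 5.
  i=3: a_3=2, p_3 = 2*17 + 7 = 41, q_3 = 2*5 + 2 = 12.
  i=4: a_4=1, p_4 = 1*41 + 17 = 58, q_4 = 1*12 + 5 = 17.
  i=5: a_5=1, p_5 = 1*58 + 41 = 99, q_5 = 1*17 + 12 = 29.
  i=6: a_6=4, p_6 = 4*99 + 58 = 454, q_6 = 4*29 + 17 = 133.
q_6 = 133 > 38, so the last convergent with denominator <= 38 is p_5/q_5 = 99/29.
The closest fraction with denominator <= 38 is either p_5/q_5 or the intermediate fraction (k*p_5 + p_4)/(k*q_5 + q_4) with the largest k >= 1 whose denominator stays <= 38; these approach x as k grows, and every other convergent or intermediate fraction in range is farther away.
Largest k: floor((38 - q_4)/q_5) = floor((38 - 17)/29) = 0.
Since k = 0, no intermediate fraction beyond p_5/q_5 has denominator <= 38, so the convergent 99/29 is the closest (its error is |454*29 - 99*133|/(133*29) = 1/3857).

99/29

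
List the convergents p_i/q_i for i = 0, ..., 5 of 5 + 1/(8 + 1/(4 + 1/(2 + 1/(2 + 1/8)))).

5/1, 41/8, 169/33, 379/74, 927/181, 7795/1522

Using the convergent recurrence p_i = a_i*p_{i-1} + p_{i-2}, q_i = a_i*q_{i-1} + q_{i-2} with p_{-2}=0, p_{-1}=1, q_{-2}=1, q_{-1}=0:
  i=0: a_0=5, p_0 = 5*1 + 0 = 5, q_0 = 5*0 + 1 = 1.
  i=1: a_1=8, p_1 = 8*5 + 1 = 41, q_1 = 8*1 + 0 = 8.
  i=2: a_2=4, p_2 = 4*41 + 5 = 169, q_2 = 4*8 + 1 = 33.
  i=3: a_3=2, p_3 = 2*169 + 41 = 379, q_3 = 2*33 + 8 = 74.
  i=4: a_4=2, p_4 = 2*379 + 169 = 927, q_4 = 2*74 + 33 = 181.
  i=5: a_5=8, p_5 = 8*927 + 379 = 7795, q_5 = 8*181 + 74 = 1522.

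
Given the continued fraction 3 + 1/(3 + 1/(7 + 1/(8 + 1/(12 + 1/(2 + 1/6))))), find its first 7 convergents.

3/1, 10/3, 73/22, 594/179, 7201/2170, 14996/4519, 97177/29284

Using the convergent recurrence p_i = a_i*p_{i-1} + p_{i-2}, q_i = a_i*q_{i-1} + q_{i-2} with p_{-2}=0, p_{-1}=1, q_{-2}=1, q_{-1}=0:
  i=0: a_0=3, p_0 = 3*1 + 0 = 3, q_0 = 3*0 + 1 = 1.
  i=1: a_1=3, p_1 = 3*3 + 1 = 10, q_1 = 3*1 + 0 = 3.
  i=2: a_2=7, p_2 = 7*10 + 3 = 73, q_2 = 7*3 + 1 = 22.
  i=3: a_3=8, p_3 = 8*73 + 10 = 594, q_3 = 8*22 + 3 = 179.
  i=4: a_4=12, p_4 = 12*594 + 73 = 7201, q_4 = 12*179 + 22 = 2170.
  i=5: a_5=2, p_5 = 2*7201 + 594 = 14996, q_5 = 2*2170 + 179 = 4519.
  i=6: a_6=6, p_6 = 6*14996 + 7201 = 97177, q_6 = 6*4519 + 2170 = 29284.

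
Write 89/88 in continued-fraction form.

[1; 88]

Run the Euclidean algorithm on 89 and 88; the successive quotients are the partial quotients a_0, a_1, ... (each step inverts the fractional part left over by the previous one):
  89 = 1*88 + 1, so a_0 = 1.
  88 = 88*1 + 0, so a_1 = 88.
The remainder reaches 0 after 2 divisions, so the expansion has 2 partial quotients, read off in order.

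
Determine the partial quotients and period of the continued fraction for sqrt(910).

Write x_i = (sqrt(910) + m_i)/d_i with (m_0, d_0) = (0, 1). a_0 = floor(sqrt(910)) = 30, since 30^2 = 900 <= 910 < 961 = 31^2.
Iterate m_{i+1} = d_i*a_i - m_i, d_{i+1} = (910 - m_{i+1}^2)/d_i, a_{i+1} = floor((a_0 + m_{i+1})/d_{i+1}):
  m_1 = 1*30 - 0 = 30, d_1 = (910 - 30^2)/1 = 10/1 = 10, a_1 = floor((30 + 30)/10) = 6.
  m_2 = 10*6 - 30 = 30, d_2 = (910 - 30^2)/10 = 10/10 = 1, a_2 = floor((30 + 30)/1) = 60.
  m_3 = 1*60 - 30 = 30, d_3 = (910 - 30^2)/1 = 10/1 = 10: (m_3, d_3) = (m_1, d_1) = (30, 10), so from here the quotients repeat a_1, a_2; the period length is 2.
Hence the expansion of sqrt(910) is a_0 = 30 followed by the repeating block 6, 60 (period 2).

[30; (6, 60)]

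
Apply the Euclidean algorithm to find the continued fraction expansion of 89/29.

[3; 14, 2]

Run the Euclidean algorithm on 89 and 29; the successive quotients are the partial quotients a_0, a_1, ... (each step inverts the fractional part left over by the previous one):
  89 = 3*29 + 2, so a_0 = 3.
  29 = 14*2 + 1, so a_1 = 14.
  2 = 2*1 + 0, so a_2 = 2.
The remainder reaches 0 after 3 divisions, so the expansion has 3 partial quotients, read off in order.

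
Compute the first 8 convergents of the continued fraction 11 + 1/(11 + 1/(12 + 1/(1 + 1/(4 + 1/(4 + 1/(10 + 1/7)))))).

Using the convergent recurrence p_i = a_i*p_{i-1} + p_{i-2}, q_i = a_i*q_{i-1} + q_{i-2} with p_{-2}=0, p_{-1}=1, q_{-2}=1, q_{-1}=0:
  i=0: a_0=11, p_0 = 11*1 + 0 = 11, q_0 = 11*0 + 1 = 1.
  i=1: a_1=11, p_1 = 11*11 + 1 = 122, q_1 = 11*1 + 0 = 11.
  i=2: a_2=12, p_2 = 12*122 + 11 = 1475, q_2 = 12*11 + 1 = 133.
  i=3: a_3=1, p_3 = 1*1475 + 122 = 1597, q_3 = 1*133 + 11 = 144.
  i=4: a_4=4, p_4 = 4*1597 + 1475 = 7863, q_4 = 4*144 + 133 = 709.
  i=5: a_5=4, p_5 = 4*7863 + 1597 = 33049, q_5 = 4*709 + 144 = 2980.
  i=6: a_6=10, p_6 = 10*33049 + 7863 = 338353, q_6 = 10*2980 + 709 = 30509.
  i=7: a_7=7, p_7 = 7*338353 + 33049 = 2401520, q_7 = 7*30509 + 2980 = 216543.

11/1, 122/11, 1475/133, 1597/144, 7863/709, 33049/2980, 338353/30509, 2401520/216543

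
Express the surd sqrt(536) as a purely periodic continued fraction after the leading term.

[23; (6, 1, 1, 2, 5, 2, 1, 1, 6, 46)]

Write x_i = (sqrt(536) + m_i)/d_i with (m_0, d_0) = (0, 1). a_0 = floor(sqrt(536)) = 23, since 23^2 = 529 <= 536 < 576 = 24^2.
Iterate m_{i+1} = d_i*a_i - m_i, d_{i+1} = (536 - m_{i+1}^2)/d_i, a_{i+1} = floor((a_0 + m_{i+1})/d_{i+1}):
  m_1 = 1*23 - 0 = 23, d_1 = (536 - 23^2)/1 = 7/1 = 7, a_1 = floor((23 + 23)/7) = 6.
  m_2 = 7*6 - 23 = 19, d_2 = (536 - 19^2)/7 = 175/7 = 25, a_2 = floor((23 + 19)/25) = 1.
  m_3 = 25*1 - 19 = 6, d_3 = (536 - 6^2)/25 = 500/25 = 20, a_3 = floor((23 + 6)/20) = 1.
  m_4 = 20*1 - 6 = 14, d_4 = (536 - 14^2)/20 = 340/20 = 17, a_4 = floor((23 + 14)/17) = 2.
  m_5 = 17*2 - 14 = 20, d_5 = (536 - 20^2)/17 = 136/17 = 8, a_5 = floor((23 + 20)/8) = 5.
  m_6 = 8*5 - 20 = 20, d_6 = (536 - 20^2)/8 = 136/8 = 17, a_6 = floor((23 + 20)/17) = 2.
  m_7 = 17*2 - 20 = 14, d_7 = (536 - 14^2)/17 = 340/17 = 20, a_7 = floor((23 + 14)/20) = 1.
  m_8 = 20*1 - 14 = 6, d_8 = (536 - 6^2)/20 = 500/20 = 25, a_8 = floor((23 + 6)/25) = 1.
  m_9 = 25*1 - 6 = 19, d_9 = (536 - 19^2)/25 = 175/25 = 7, a_9 = floor((23 + 19)/7) = 6.
  m_10 = 7*6 - 19 = 23, d_10 = (536 - 23^2)/7 = 7/7 = 1, a_10 = floor((23 + 23)/1) = 46.
  m_11 = 1*46 - 23 = 23, d_11 = (536 - 23^2)/1 = 7/1 = 7: (m_11, d_11) = (m_1, d_1) = (23, 7), so from here the quotients repeat a_1, ..., a_10; the period length is 10.
Hence the expansion of sqrt(536) is a_0 = 23 followed by the repeating block 6, 1, 1, 2, 5, 2, 1, 1, 6, 46 (period 10).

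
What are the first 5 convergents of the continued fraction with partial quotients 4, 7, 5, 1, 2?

Using the convergent recurrence p_i = a_i*p_{i-1} + p_{i-2}, q_i = a_i*q_{i-1} + q_{i-2} with p_{-2}=0, p_{-1}=1, q_{-2}=1, q_{-1}=0:
  i=0: a_0=4, p_0 = 4*1 + 0 = 4, q_0 = 4*0 + 1 = 1.
  i=1: a_1=7, p_1 = 7*4 + 1 = 29, q_1 = 7*1 + 0 = 7.
  i=2: a_2=5, p_2 = 5*29 + 4 = 149, q_2 = 5*7 + 1 = 36.
  i=3: a_3=1, p_3 = 1*149 + 29 = 178, q_3 = 1*36 + 7 = 43.
  i=4: a_4=2, p_4 = 2*178 + 149 = 505, q_4 = 2*43 + 36 = 122.

4/1, 29/7, 149/36, 178/43, 505/122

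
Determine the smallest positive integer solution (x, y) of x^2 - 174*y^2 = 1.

(x, y) = (1451, 110)

First expand sqrt(174) as a continued fraction. With x_i = (sqrt(174) + m_i)/d_i and (m_0, d_0) = (0, 1): a_0 = floor(sqrt(174)) = 13, since 13^2 = 169 <= 174 < 196 = 14^2.
Iterate m_{i+1} = d_i*a_i - m_i, d_{i+1} = (174 - m_{i+1}^2)/d_i, a_{i+1} = floor((a_0 + m_{i+1})/d_{i+1}):
  m_1 = 1*13 - 0 = 13, d_1 = (174 - 13^2)/1 = 5/1 = 5, a_1 = floor((13 + 13)/5) = 5.
  m_2 = 5*5 - 13 = 12, d_2 = (174 - 12^2)/5 = 30/5 = 6, a_2 = floor((13 + 12)/6) = 4.
  m_3 = 6*4 - 12 = 12, d_3 = (174 - 12^2)/6 = 30/6 = 5, a_3 = floor((13 + 12)/5) = 5.
  m_4 = 5*5 - 12 = 13, d_4 = (174 - 13^2)/5 = 5/5 = 1, a_4 = floor((13 + 13)/1) = 26.
  m_5 = 1*26 - 13 = 13, d_5 = (174 - 13^2)/1 = 5/1 = 5: (m_5, d_5) = (m_1, d_1) = (13, 5), so from here the quotients repeat a_1, ..., a_4; the period length is 4.
So sqrt(174) = [13; (5, 4, 5, 26)] with period length k = 4.
k is even, so the fundamental solution of x^2 - 174y^2 = 1 is (p_{k-1}, q_{k-1}) = (p_3, q_3); compute convergents through index 3.
Convergents (p_i = a_i*p_{i-1} + p_{i-2}, q_i = a_i*q_{i-1} + q_{i-2} with p_{-2}=0, p_{-1}=1, q_{-2}=1, q_{-1}=0):
  i=0: a_0=13, p_0 = 13*1 + 0 = 13, q_0 = 13*0 + 1 = 1.
  i=1: a_1=5, p_1 = 5*13 + 1 = 66, q_1 = 5*1 + 0 = 5.
  i=2: a_2=4, p_2 = 4*66 + 13 = 277, q_2 = 4*5 + 1 = 21.
  i=3: a_3=5, p_3 = 5*277 + 66 = 1451, q_3 = 5*21 + 5 = 110.
Check: 1451^2 - 174*110^2 = 2105401 - 2105400 = 1, so (x, y) = (1451, 110) solves the equation, and by the theorem it is the least positive solution.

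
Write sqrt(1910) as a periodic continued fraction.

[43; (1, 2, 2, 1, 2, 8, 2, 1, 2, 2, 1, 86)]

Write x_i = (sqrt(1910) + m_i)/d_i with (m_0, d_0) = (0, 1). a_0 = floor(sqrt(1910)) = 43, since 43^2 = 1849 <= 1910 < 1936 = 44^2.
Iterate m_{i+1} = d_i*a_i - m_i, d_{i+1} = (1910 - m_{i+1}^2)/d_i, a_{i+1} = floor((a_0 + m_{i+1})/d_{i+1}):
  m_1 = 1*43 - 0 = 43, d_1 = (1910 - 43^2)/1 = 61/1 = 61, a_1 = floor((43 + 43)/61) = 1.
  m_2 = 61*1 - 43 = 18, d_2 = (1910 - 18^2)/61 = 1586/61 = 26, a_2 = floor((43 + 18)/26) = 2.
  m_3 = 26*2 - 18 = 34, d_3 = (1910 - 34^2)/26 = 754/26 = 29, a_3 = floor((43 + 34)/29) = 2.
  m_4 = 29*2 - 34 = 24, d_4 = (1910 - 24^2)/29 = 1334/29 = 46, a_4 = floor((43 + 24)/46) = 1.
  m_5 = 46*1 - 24 = 22, d_5 = (1910 - 22^2)/46 = 1426/46 = 31, a_5 = floor((43 + 22)/31) = 2.
  m_6 = 31*2 - 22 = 40, d_6 = (1910 - 40^2)/31 = 310/31 = 10, a_6 = floor((43 + 40)/10) = 8.
  m_7 = 10*8 - 40 = 40, d_7 = (1910 - 40^2)/10 = 310/10 = 31, a_7 = floor((43 + 40)/31) = 2.
  m_8 = 31*2 - 40 = 22, d_8 = (1910 - 22^2)/31 = 1426/31 = 46, a_8 = floor((43 + 22)/46) = 1.
  m_9 = 46*1 - 22 = 24, d_9 = (1910 - 24^2)/46 = 1334/46 = 29, a_9 = floor((43 + 24)/29) = 2.
  m_10 = 29*2 - 24 = 34, d_10 = (1910 - 34^2)/29 = 754/29 = 26, a_10 = floor((43 + 34)/26) = 2.
  m_11 = 26*2 - 34 = 18, d_11 = (1910 - 18^2)/26 = 1586/26 = 61, a_11 = floor((43 + 18)/61) = 1.
  m_12 = 61*1 - 18 = 43, d_12 = (1910 - 43^2)/61 = 61/61 = 1, a_12 = floor((43 + 43)/1) = 86.
  m_13 = 1*86 - 43 = 43, d_13 = (1910 - 43^2)/1 = 61/1 = 61: (m_13, d_13) = (m_1, d_1) = (43, 61), so from here the quotients repeat a_1, ..., a_12; the period length is 12.
Hence the expansion of sqrt(1910) is a_0 = 43 followed by the repeating block 1, 2, 2, 1, 2, 8, 2, 1, 2, 2, 1, 86 (period 12).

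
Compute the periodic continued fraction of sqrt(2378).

Write x_i = (sqrt(2378) + m_i)/d_i with (m_0, d_0) = (0, 1). a_0 = floor(sqrt(2378)) = 48, since 48^2 = 2304 <= 2378 < 2401 = 49^2.
Iterate m_{i+1} = d_i*a_i - m_i, d_{i+1} = (2378 - m_{i+1}^2)/d_i, a_{i+1} = floor((a_0 + m_{i+1})/d_{i+1}):
  m_1 = 1*48 - 0 = 48, d_1 = (2378 - 48^2)/1 = 74/1 = 74, a_1 = floor((48 + 48)/74) = 1.
  m_2 = 74*1 - 48 = 26, d_2 = (2378 - 26^2)/74 = 1702/74 = 23, a_2 = floor((48 + 26)/23) = 3.
  m_3 = 23*3 - 26 = 43, d_3 = (2378 - 43^2)/23 = 529/23 = 23, a_3 = floor((48 + 43)/23) = 3.
  m_4 = 23*3 - 43 = 26, d_4 = (2378 - 26^2)/23 = 1702/23 = 74, a_4 = floor((48 + 26)/74) = 1.
  m_5 = 74*1 - 26 = 48, d_5 = (2378 - 48^2)/74 = 74/74 = 1, a_5 = floor((48 + 48)/1) = 96.
  m_6 = 1*96 - 48 = 48, d_6 = (2378 - 48^2)/1 = 74/1 = 74: (m_6, d_6) = (m_1, d_1) = (48, 74), so from here the quotients repeat a_1, ..., a_5; the period length is 5.
Hence the expansion of sqrt(2378) is a_0 = 48 followed by the repeating block 1, 3, 3, 1, 96 (period 5).

[48; (1, 3, 3, 1, 96)]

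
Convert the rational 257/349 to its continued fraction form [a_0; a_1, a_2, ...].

Run the Euclidean algorithm on 257 and 349; the successive quotients are the partial quotients a_0, a_1, ... (each step inverts the fractional part left over by the previous one):
  257 = 0*349 + 257, so a_0 = 0.
  349 = 1*257 + 92, so a_1 = 1.
  257 = 2*92 + 73, so a_2 = 2.
  92 = 1*73 + 19, so a_3 = 1.
  73 = 3*19 + 16, so a_4 = 3.
  19 = 1*16 + 3, so a_5 = 1.
  16 = 5*3 + 1, so a_6 = 5.
  3 = 3*1 + 0, so a_7 = 3.
The remainder reaches 0 after 8 divisions, so the expansion has 8 partial quotients, read off in order.

[0; 1, 2, 1, 3, 1, 5, 3]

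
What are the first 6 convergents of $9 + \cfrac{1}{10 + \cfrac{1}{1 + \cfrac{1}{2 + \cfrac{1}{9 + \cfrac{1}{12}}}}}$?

Using the convergent recurrence p_i = a_i*p_{i-1} + p_{i-2}, q_i = a_i*q_{i-1} + q_{i-2} with p_{-2}=0, p_{-1}=1, q_{-2}=1, q_{-1}=0:
  i=0: a_0=9, p_0 = 9*1 + 0 = 9, q_0 = 9*0 + 1 = 1.
  i=1: a_1=10, p_1 = 10*9 + 1 = 91, q_1 = 10*1 + 0 = 10.
  i=2: a_2=1, p_2 = 1*91 + 9 = 100, q_2 = 1*10 + 1 = 11.
  i=3: a_3=2, p_3 = 2*100 + 91 = 291, q_3 = 2*11 + 10 = 32.
  i=4: a_4=9, p_4 = 9*291 + 100 = 2719, q_4 = 9*32 + 11 = 299.
  i=5: a_5=12, p_5 = 12*2719 + 291 = 32919, q_5 = 12*299 + 32 = 3620.

9/1, 91/10, 100/11, 291/32, 2719/299, 32919/3620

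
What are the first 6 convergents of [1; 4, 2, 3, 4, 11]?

Using the convergent recurrence p_i = a_i*p_{i-1} + p_{i-2}, q_i = a_i*q_{i-1} + q_{i-2} with p_{-2}=0, p_{-1}=1, q_{-2}=1, q_{-1}=0:
  i=0: a_0=1, p_0 = 1*1 + 0 = 1, q_0 = 1*0 + 1 = 1.
  i=1: a_1=4, p_1 = 4*1 + 1 = 5, q_1 = 4*1 + 0 = 4.
  i=2: a_2=2, p_2 = 2*5 + 1 = 11, q_2 = 2*4 + 1 = 9.
  i=3: a_3=3, p_3 = 3*11 + 5 = 38, q_3 = 3*9 + 4 = 31.
  i=4: a_4=4, p_4 = 4*38 + 11 = 163, q_4 = 4*31 + 9 = 133.
  i=5: a_5=11, p_5 = 11*163 + 38 = 1831, q_5 = 11*133 + 31 = 1494.

1/1, 5/4, 11/9, 38/31, 163/133, 1831/1494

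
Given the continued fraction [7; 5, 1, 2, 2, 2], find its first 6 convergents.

7/1, 36/5, 43/6, 122/17, 287/40, 696/97

Using the convergent recurrence p_i = a_i*p_{i-1} + p_{i-2}, q_i = a_i*q_{i-1} + q_{i-2} with p_{-2}=0, p_{-1}=1, q_{-2}=1, q_{-1}=0:
  i=0: a_0=7, p_0 = 7*1 + 0 = 7, q_0 = 7*0 + 1 = 1.
  i=1: a_1=5, p_1 = 5*7 + 1 = 36, q_1 = 5*1 + 0 = 5.
  i=2: a_2=1, p_2 = 1*36 + 7 = 43, q_2 = 1*5 + 1 = 6.
  i=3: a_3=2, p_3 = 2*43 + 36 = 122, q_3 = 2*6 + 5 = 17.
  i=4: a_4=2, p_4 = 2*122 + 43 = 287, q_4 = 2*17 + 6 = 40.
  i=5: a_5=2, p_5 = 2*287 + 122 = 696, q_5 = 2*40 + 17 = 97.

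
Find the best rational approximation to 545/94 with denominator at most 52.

284/49

Expand x = 545/94 as a continued fraction with the Euclidean algorithm:
  545 = 5*94 + 75, so a_0 = 5.
  94 = 1*75 + 19, so a_1 = 1.
  75 = 3*19 + 18, so a_2 = 3.
  19 = 1*18 + 1, so a_3 = 1.
  18 = 18*1 + 0, so a_4 = 18.
so x = [5; 1, 3, 1, 18].
Convergents (p_i = a_i*p_{i-1} + p_{i-2}, q_i = a_i*q_{i-1} + q_{i-2} with p_{-2}=0, p_{-1}=1, q_{-2}=1, q_{-1}=0), until the denominator exceeds 52:
  i=0: a_0=5, p_0 = 5*1 + 0 = 5, q_0 = 5*0 + 1 = 1.
  i=1: a_1=1, p_1 = 1*5 + 1 = 6, q_1 = 1*1 + 0 = 1.
  i=2: a_2=3, p_2 = 3*6 + 5 = 23, q_2 = 3*1 + 1 = 4.
  i=3: a_3=1, p_3 = 1*23 + 6 = 29, q_3 = 1*4 + 1 = 5.
  i=4: a_4=18, p_4 = 18*29 + 23 = 545, q_4 = 18*5 + 4 = 94.
q_4 = 94 > 52, so the last convergent with denominator <= 52 is p_3/q_3 = 29/5.
The closest fraction with denominator <= 52 is either p_3/q_3 or the intermediate fraction (k*p_3 + p_2)/(k*q_3 + q_2) with the largest k >= 1 whose denominator stays <= 52; these approach x as k grows, and every other convergent or intermediate fraction in range is farther away.
Largest k: floor((52 - q_2)/q_3) = floor((52 - 4)/5) = 9.
That gives (9*29 + 23)/(9*5 + 4) = 284/49.
Compare the errors: |x - 29/5| = |545*5 - 29*94|/(94*5) = 1/470, and |x - 284/49| = |545*49 - 284*94|/(94*49) = 9/4606.
Cross-multiplying, 9*470 = 4230 < 4606 = 1*4606, so 9/4606 is smaller: the intermediate fraction 284/49 is closer to x than 29/5.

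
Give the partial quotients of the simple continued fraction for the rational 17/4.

[4; 4]

Run the Euclidean algorithm on 17 and 4; the successive quotients are the partial quotients a_0, a_1, ... (each step inverts the fractional part left over by the previous one):
  17 = 4*4 + 1, so a_0 = 4.
  4 = 4*1 + 0, so a_1 = 4.
The remainder reaches 0 after 2 divisions, so the expansion has 2 partial quotients, read off in order.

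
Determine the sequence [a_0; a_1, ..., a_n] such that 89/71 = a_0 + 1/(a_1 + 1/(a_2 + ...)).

Run the Euclidean algorithm on 89 and 71; the successive quotients are the partial quotients a_0, a_1, ... (each step inverts the fractional part left over by the previous one):
  89 = 1*71 + 18, so a_0 = 1.
  71 = 3*18 + 17, so a_1 = 3.
  18 = 1*17 + 1, so a_2 = 1.
  17 = 17*1 + 0, so a_3 = 17.
The remainder reaches 0 after 4 divisions, so the expansion has 4 partial quotients, read off in order.

[1; 3, 1, 17]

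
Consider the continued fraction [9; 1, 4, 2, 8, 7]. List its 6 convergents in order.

9/1, 10/1, 49/5, 108/11, 913/93, 6499/662

Using the convergent recurrence p_i = a_i*p_{i-1} + p_{i-2}, q_i = a_i*q_{i-1} + q_{i-2} with p_{-2}=0, p_{-1}=1, q_{-2}=1, q_{-1}=0:
  i=0: a_0=9, p_0 = 9*1 + 0 = 9, q_0 = 9*0 + 1 = 1.
  i=1: a_1=1, p_1 = 1*9 + 1 = 10, q_1 = 1*1 + 0 = 1.
  i=2: a_2=4, p_2 = 4*10 + 9 = 49, q_2 = 4*1 + 1 = 5.
  i=3: a_3=2, p_3 = 2*49 + 10 = 108, q_3 = 2*5 + 1 = 11.
  i=4: a_4=8, p_4 = 8*108 + 49 = 913, q_4 = 8*11 + 5 = 93.
  i=5: a_5=7, p_5 = 7*913 + 108 = 6499, q_5 = 7*93 + 11 = 662.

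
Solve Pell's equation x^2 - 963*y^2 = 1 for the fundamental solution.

(x, y) = (962, 31)

First expand sqrt(963) as a continued fraction. With x_i = (sqrt(963) + m_i)/d_i and (m_0, d_0) = (0, 1): a_0 = floor(sqrt(963)) = 31, since 31^2 = 961 <= 963 < 1024 = 32^2.
Iterate m_{i+1} = d_i*a_i - m_i, d_{i+1} = (963 - m_{i+1}^2)/d_i, a_{i+1} = floor((a_0 + m_{i+1})/d_{i+1}):
  m_1 = 1*31 - 0 = 31, d_1 = (963 - 31^2)/1 = 2/1 = 2, a_1 = floor((31 + 31)/2) = 31.
  m_2 = 2*31 - 31 = 31, d_2 = (963 - 31^2)/2 = 2/2 = 1, a_2 = floor((31 + 31)/1) = 62.
  m_3 = 1*62 - 31 = 31, d_3 = (963 - 31^2)/1 = 2/1 = 2: (m_3, d_3) = (m_1, d_1) = (31, 2), so from here the quotients repeat a_1, a_2; the period length is 2.
So sqrt(963) = [31; (31, 62)] with period length k = 2.
k is even, so the fundamental solution of x^2 - 963y^2 = 1 is (p_{k-1}, q_{k-1}) = (p_1, q_1); compute convergents through index 1.
Convergents (p_i = a_i*p_{i-1} + p_{i-2}, q_i = a_i*q_{i-1} + q_{i-2} with p_{-2}=0, p_{-1}=1, q_{-2}=1, q_{-1}=0):
  i=0: a_0=31, p_0 = 31*1 + 0 = 31, q_0 = 31*0 + 1 = 1.
  i=1: a_1=31, p_1 = 31*31 + 1 = 962, q_1 = 31*1 + 0 = 31.
Check: 962^2 - 963*31^2 = 925444 - 925443 = 1, so (x, y) = (962, 31) solves the equation, and by the theorem it is the least positive solution.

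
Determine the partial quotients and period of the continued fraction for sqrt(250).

[15; (1, 4, 3, 3, 4, 1, 30)]

Write x_i = (sqrt(250) + m_i)/d_i with (m_0, d_0) = (0, 1). a_0 = floor(sqrt(250)) = 15, since 15^2 = 225 <= 250 < 256 = 16^2.
Iterate m_{i+1} = d_i*a_i - m_i, d_{i+1} = (250 - m_{i+1}^2)/d_i, a_{i+1} = floor((a_0 + m_{i+1})/d_{i+1}):
  m_1 = 1*15 - 0 = 15, d_1 = (250 - 15^2)/1 = 25/1 = 25, a_1 = floor((15 + 15)/25) = 1.
  m_2 = 25*1 - 15 = 10, d_2 = (250 - 10^2)/25 = 150/25 = 6, a_2 = floor((15 + 10)/6) = 4.
  m_3 = 6*4 - 10 = 14, d_3 = (250 - 14^2)/6 = 54/6 = 9, a_3 = floor((15 + 14)/9) = 3.
  m_4 = 9*3 - 14 = 13, d_4 = (250 - 13^2)/9 = 81/9 = 9, a_4 = floor((15 + 13)/9) = 3.
  m_5 = 9*3 - 13 = 14, d_5 = (250 - 14^2)/9 = 54/9 = 6, a_5 = floor((15 + 14)/6) = 4.
  m_6 = 6*4 - 14 = 10, d_6 = (250 - 10^2)/6 = 150/6 = 25, a_6 = floor((15 + 10)/25) = 1.
  m_7 = 25*1 - 10 = 15, d_7 = (250 - 15^2)/25 = 25/25 = 1, a_7 = floor((15 + 15)/1) = 30.
  m_8 = 1*30 - 15 = 15, d_8 = (250 - 15^2)/1 = 25/1 = 25: (m_8, d_8) = (m_1, d_1) = (15, 25), so from here the quotients repeat a_1, ..., a_7; the period length is 7.
Hence the expansion of sqrt(250) is a_0 = 15 followed by the repeating block 1, 4, 3, 3, 4, 1, 30 (period 7).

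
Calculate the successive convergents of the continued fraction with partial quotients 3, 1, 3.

Using the convergent recurrence p_i = a_i*p_{i-1} + p_{i-2}, q_i = a_i*q_{i-1} + q_{i-2} with p_{-2}=0, p_{-1}=1, q_{-2}=1, q_{-1}=0:
  i=0: a_0=3, p_0 = 3*1 + 0 = 3, q_0 = 3*0 + 1 = 1.
  i=1: a_1=1, p_1 = 1*3 + 1 = 4, q_1 = 1*1 + 0 = 1.
  i=2: a_2=3, p_2 = 3*4 + 3 = 15, q_2 = 3*1 + 1 = 4.

3/1, 4/1, 15/4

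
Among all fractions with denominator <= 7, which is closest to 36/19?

13/7

Expand x = 36/19 as a continued fraction with the Euclidean algorithm:
  36 = 1*19 + 17, so a_0 = 1.
  19 = 1*17 + 2, so a_1 = 1.
  17 = 8*2 + 1, so a_2 = 8.
  2 = 2*1 + 0, so a_3 = 2.
so x = [1; 1, 8, 2].
Convergents (p_i = a_i*p_{i-1} + p_{i-2}, q_i = a_i*q_{i-1} + q_{i-2} with p_{-2}=0, p_{-1}=1, q_{-2}=1, q_{-1}=0), until the denominator exceeds 7:
  i=0: a_0=1, p_0 = 1*1 + 0 = 1, q_0 = 1*0 + 1 = 1.
  i=1: a_1=1, p_1 = 1*1 + 1 = 2, q_1 = 1*1 + 0 = 1.
  i=2: a_2=8, p_2 = 8*2 + 1 = 17, q_2 = 8*1 + 1 = 9.
q_2 = 9 > 7, so the last convergent with denominator <= 7 is p_1/q_1 = 2/1.
The closest fraction with denominator <= 7 is either p_1/q_1 or the intermediate fraction (k*p_1 + p_0)/(k*q_1 + q_0) with the largest k >= 1 whose denominator stays <= 7; these approach x as k grows, and every other convergent or intermediate fraction in range is farther away.
Largest k: floor((7 - q_0)/q_1) = floor((7 - 1)/1) = 6.
That gives (6*2 + 1)/(6*1 + 1) = 13/7.
Compare the errors: |x - 2/1| = |36*1 - 2*19|/(19*1) = 2/19, and |x - 13/7| = |36*7 - 13*19|/(19*7) = 5/133.
Cross-multiplying, 5*19 = 95 < 266 = 2*133, so 5/133 is smaller: the intermediate fraction 13/7 is closer to x than 2/1.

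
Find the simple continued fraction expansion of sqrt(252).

[15; (1, 6, 1, 30)]

Write x_i = (sqrt(252) + m_i)/d_i with (m_0, d_0) = (0, 1). a_0 = floor(sqrt(252)) = 15, since 15^2 = 225 <= 252 < 256 = 16^2.
Iterate m_{i+1} = d_i*a_i - m_i, d_{i+1} = (252 - m_{i+1}^2)/d_i, a_{i+1} = floor((a_0 + m_{i+1})/d_{i+1}):
  m_1 = 1*15 - 0 = 15, d_1 = (252 - 15^2)/1 = 27/1 = 27, a_1 = floor((15 + 15)/27) = 1.
  m_2 = 27*1 - 15 = 12, d_2 = (252 - 12^2)/27 = 108/27 = 4, a_2 = floor((15 + 12)/4) = 6.
  m_3 = 4*6 - 12 = 12, d_3 = (252 - 12^2)/4 = 108/4 = 27, a_3 = floor((15 + 12)/27) = 1.
  m_4 = 27*1 - 12 = 15, d_4 = (252 - 15^2)/27 = 27/27 = 1, a_4 = floor((15 + 15)/1) = 30.
  m_5 = 1*30 - 15 = 15, d_5 = (252 - 15^2)/1 = 27/1 = 27: (m_5, d_5) = (m_1, d_1) = (15, 27), so from here the quotients repeat a_1, ..., a_4; the period length is 4.
Hence the expansion of sqrt(252) is a_0 = 15 followed by the repeating block 1, 6, 1, 30 (period 4).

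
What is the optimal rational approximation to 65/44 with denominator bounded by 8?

Expand x = 65/44 as a continued fraction with the Euclidean algorithm:
  65 = 1*44 + 21, so a_0 = 1.
  44 = 2*21 + 2, so a_1 = 2.
  21 = 10*2 + 1, so a_2 = 10.
  2 = 2*1 + 0, so a_3 = 2.
so x = [1; 2, 10, 2].
Convergents (p_i = a_i*p_{i-1} + p_{i-2}, q_i = a_i*q_{i-1} + q_{i-2} with p_{-2}=0, p_{-1}=1, q_{-2}=1, q_{-1}=0), until the denominator exceeds 8:
  i=0: a_0=1, p_0 = 1*1 + 0 = 1, q_0 = 1*0 + 1 = 1.
  i=1: a_1=2, p_1 = 2*1 + 1 = 3, q_1 = 2*1 + 0 = 2.
  i=2: a_2=10, p_2 = 10*3 + 1 = 31, q_2 = 10*2 + 1 = 21.
q_2 = 21 > 8, so the last convergent with denominator <= 8 is p_1/q_1 = 3/2.
The closest fraction with denominator <= 8 is either p_1/q_1 or the intermediate fraction (k*p_1 + p_0)/(k*q_1 + q_0) with the largest k >= 1 whose denominator stays <= 8; these approach x as k grows, and every other convergent or intermediate fraction in range is farther away.
Largest k: floor((8 - q_0)/q_1) = floor((8 - 1)/2) = 3.
That gives (3*3 + 1)/(3*2 + 1) = 10/7.
Compare the errors: |x - 3/2| = |65*2 - 3*44|/(44*2) = 2/88, and |x - 10/7| = |65*7 - 10*44|/(44*7) = 15/308.
Cross-multiplying, 2*308 = 616 < 1320 = 15*88, so 2/88 is smaller: the convergent 3/2 is closer to x than 10/7.

3/2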